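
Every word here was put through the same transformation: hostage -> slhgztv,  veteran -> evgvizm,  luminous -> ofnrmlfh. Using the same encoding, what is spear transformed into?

Each pair mirrors across the alphabet (h↔s, o↔l, s↔h): positions sum to 25. Letters are reflected about the middle of the alphabet (position → 25−position): Atbash.
On spear: s↔h, p↔k, e↔v, a↔z, r↔i.

hkvzi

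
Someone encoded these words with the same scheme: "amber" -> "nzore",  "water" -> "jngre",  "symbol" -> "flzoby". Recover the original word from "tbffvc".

Compare letters: a→n is +13, m→z is +13, b→o is +13 — a constant shift. Each letter is shifted forward by 13 in the alphabet (a Caesar shift of +13).
Decoding tbffvc: t−13=g, b−13=o, f−13=s, f−13=s, v−13=i, c−13=p.

gossip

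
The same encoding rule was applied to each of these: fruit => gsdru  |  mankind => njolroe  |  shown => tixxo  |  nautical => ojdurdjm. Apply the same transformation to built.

The shift depends on letter class: consonant f→g is +1, but vowel u→d is +9. Two shifts are in play — +9 for a/e/i/o/u, +1 for every other letter.
For built: b(cons)+1=c, u(vowel)+9=d, i(vowel)+9=r, l(cons)+1=m, t(cons)+1=u.

cdrmu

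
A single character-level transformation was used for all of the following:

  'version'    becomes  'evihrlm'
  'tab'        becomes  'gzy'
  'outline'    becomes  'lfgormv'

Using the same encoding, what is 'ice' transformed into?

rxv

Letters are reflected about the middle of the alphabet (position → 25−position): Atbash.
Applying it to ice: i↔r, c↔x, e↔v.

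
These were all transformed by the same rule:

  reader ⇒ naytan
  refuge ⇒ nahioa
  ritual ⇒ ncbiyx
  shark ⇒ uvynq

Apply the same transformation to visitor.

pcucbsn

This is an affine cipher: with a=0,…,z=25, each position x becomes (7x+24) mod 26.
For visitor: v(21)→7·21+24≡15=p; i(8)→7·8+24≡2=c; s(18)→7·18+24≡20=u; i(8)→7·8+24≡2=c; t(19)→7·19+24≡1=b; o(14)→7·14+24≡18=s; r(17)→7·17+24≡13=n (all mod 26).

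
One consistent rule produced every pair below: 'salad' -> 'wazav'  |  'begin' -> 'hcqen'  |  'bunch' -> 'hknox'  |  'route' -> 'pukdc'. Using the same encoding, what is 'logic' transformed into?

s(18)→w(22) and a(0)→a(0) fit y≡7x+0 (mod 26); the inverse of 7 mod 26 is 15. Each letter's alphabet position (a=0..z=25) is mapped through 7·x+0 mod 26 — an affine cipher.
Applying it to logic: l(11)→7·11+0≡25=z; o(14)→7·14+0≡20=u; g(6)→7·6+0≡16=q; i(8)→7·8+0≡4=e; c(2)→7·2+0≡14=o (all mod 26).

zuqeo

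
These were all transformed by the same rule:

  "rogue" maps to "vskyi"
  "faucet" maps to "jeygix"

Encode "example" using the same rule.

ibeqtpi

Every letter moves 4 places later in the alphabet, wrapping around z→a.
For example: e+4=i, x+4=b, a+4=e, m+4=q, p+4=t, l+4=p, e+4=i.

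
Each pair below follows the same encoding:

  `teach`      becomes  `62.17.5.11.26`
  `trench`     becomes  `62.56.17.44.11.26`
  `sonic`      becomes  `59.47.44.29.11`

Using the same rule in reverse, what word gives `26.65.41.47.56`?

humor

t(#20)→62 and e(#5)→17: differences scale by 3, so n = 3·pos + 2. Each letter becomes 3×(its alphabet position, a=1..z=26) + 2.
Decoding 26.65.41.47.56: 26→(26−2)÷3=8=h, 65→(65−2)÷3=21=u, 41→(41−2)÷3=13=m, 47→(47−2)÷3=15=o, 56→(56−2)÷3=18=r.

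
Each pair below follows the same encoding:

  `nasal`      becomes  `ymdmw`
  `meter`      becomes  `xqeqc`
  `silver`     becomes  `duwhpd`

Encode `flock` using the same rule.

Shifts by position in nasal: pos 0: n→y (+11), pos 1: a→m (+12), pos 2: s→d (+11), pos 3: a→m (+12) — repeating every 2. A repeating key of period 2 is used — shifts +11, +12 over and over.
For flock: f+11=q, l+12=x, o+11=z, c+12=o, k+11=v.

qxzov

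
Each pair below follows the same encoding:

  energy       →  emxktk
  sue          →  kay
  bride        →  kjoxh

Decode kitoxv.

prince

The word is reversed, then every letter is shifted forward by 6.
Undoing it on kitoxv: shift back: k−6=e, i−6=c, t−6=n, o−6=i, x−6=r, v−6=p → ecnirp; then reverse → prince.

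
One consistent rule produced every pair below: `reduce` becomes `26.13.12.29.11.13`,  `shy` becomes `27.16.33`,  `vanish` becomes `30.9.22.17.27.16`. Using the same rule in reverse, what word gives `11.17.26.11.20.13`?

Letters become their 1-based position plus 8 (so a→9, b→10, …).
Reversing it on 11.17.26.11.20.13: 11→(11−8)÷1=3=c, 17→(17−8)÷1=9=i, 26→(26−8)÷1=18=r, 11→(11−8)÷1=3=c, 20→(20−8)÷1=12=l, 13→(13−8)÷1=5=e.

circle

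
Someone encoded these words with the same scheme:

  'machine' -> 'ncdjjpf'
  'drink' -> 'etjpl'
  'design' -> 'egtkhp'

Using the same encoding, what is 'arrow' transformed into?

btsqx

A repeating key of period 2 is used — shifts +1, +2 over and over.
On arrow: a+1=b, r+2=t, r+1=s, o+2=q, w+1=x.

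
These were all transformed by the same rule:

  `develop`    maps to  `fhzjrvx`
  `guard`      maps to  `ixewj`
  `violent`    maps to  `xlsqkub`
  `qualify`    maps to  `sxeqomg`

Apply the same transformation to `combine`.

erqgoum

In develop: d→f is +2, e→h is +3, v→z is +4, e→j is +5 — the shift increases by 1 each position. Each letter shifts forward by (position + 2), i.e. 2, 3, 4, … — the shift grows by one for each successive letter.
For combine: c+2=e, o+3=r, m+4=q, b+5=g, i+6=o, n+7=u, e+8=m.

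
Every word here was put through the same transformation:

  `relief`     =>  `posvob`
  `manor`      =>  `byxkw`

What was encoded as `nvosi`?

yield

The output letters match the input read backwards, each shifted +10: relief reversed is feiler. Read the word backwards and shift each letter +10.
Undoing it on nvosi: shift back: n−10=d, v−10=l, o−10=e, s−10=i, i−10=y → dleiy; then reverse → yield.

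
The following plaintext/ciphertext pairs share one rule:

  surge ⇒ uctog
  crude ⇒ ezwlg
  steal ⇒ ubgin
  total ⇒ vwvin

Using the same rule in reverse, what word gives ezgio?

cream

Shifts by position in surge: pos 0: s→u (+2), pos 1: u→c (+8), pos 2: r→t (+2), pos 3: g→o (+8) — repeating every 2. A repeating key of period 2 is used — shifts +2, +8 over and over.
Decoding ezgio: e−2=c, z−8=r, g−2=e, i−8=a, o−2=m.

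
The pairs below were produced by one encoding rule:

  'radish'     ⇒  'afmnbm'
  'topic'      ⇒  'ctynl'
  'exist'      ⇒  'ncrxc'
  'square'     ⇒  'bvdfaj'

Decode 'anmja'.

Shifts by position in radish: pos 0: r→a (+9), pos 1: a→f (+5), pos 2: d→m (+9), pos 3: i→n (+5) — repeating every 2. A repeating key of period 2 is used — shifts +9, +5 over and over.
Reversing it on anmja: a−9=r, n−5=i, m−9=d, j−5=e, a−9=r.

rider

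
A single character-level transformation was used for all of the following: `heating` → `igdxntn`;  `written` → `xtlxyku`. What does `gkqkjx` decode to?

finger

In heating: h→i is +1, e→g is +2, a→d is +3, t→x is +4 — the shift increases by 1 each position. Letter i (0-indexed) is shifted by i+1, so successive shifts are 1, 2, 3, ….
Reversing it on gkqkjx: g−1=f, k−2=i, q−3=n, k−4=g, j−5=e, x−6=r.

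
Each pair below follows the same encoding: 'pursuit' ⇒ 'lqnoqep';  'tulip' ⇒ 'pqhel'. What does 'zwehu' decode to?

daily

It's a constant shift of +22 (ROT22).
Decoding zwehu: z−22=d, w−22=a, e−22=i, h−22=l, u−22=y.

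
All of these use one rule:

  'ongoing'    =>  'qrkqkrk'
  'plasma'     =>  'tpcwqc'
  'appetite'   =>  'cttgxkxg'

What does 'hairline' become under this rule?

lckvpkrg

The shift depends on letter class: consonant n→r is +4, but vowel o→q is +2. Two shifts are in play — +2 for a/e/i/o/u, +4 for every other letter.
For hairline: h(cons)+4=l, a(vowel)+2=c, i(vowel)+2=k, r(cons)+4=v, l(cons)+4=p, i(vowel)+2=k, n(cons)+4=r, e(vowel)+2=g.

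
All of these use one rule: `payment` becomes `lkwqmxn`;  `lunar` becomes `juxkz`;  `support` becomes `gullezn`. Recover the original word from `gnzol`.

strip

Each letter's alphabet position (a=0..z=25) is mapped through 7·x+10 mod 26 — an affine cipher.
Undoing it on gnzol: g(6)→15·(6−10)≡18=s; n(13)→15·(13−10)≡19=t; z(25)→15·(25−10)≡17=r; o(14)→15·(14−10)≡8=i; l(11)→15·(11−10)≡15=p (all mod 26).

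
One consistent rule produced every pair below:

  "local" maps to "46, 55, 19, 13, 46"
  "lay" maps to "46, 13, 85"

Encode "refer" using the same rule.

l(#12)→46 and o(#15)→55: differences scale by 3, so n = 3·pos + 10. With a=1..z=26, the number is 3·pos + 10.
For refer: r=18→64, e=5→25, f=6→28, e=5→25, r=18→64.

64, 25, 28, 25, 64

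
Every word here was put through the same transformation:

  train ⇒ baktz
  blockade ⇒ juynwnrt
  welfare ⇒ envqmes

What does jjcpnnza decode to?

baseball

In train: t→b is +8, r→a is +9, a→k is +10, i→t is +11 — the shift increases by 1 each position. Each letter shifts forward by (position + 8), i.e. 8, 9, 10, … — the shift grows by one for each successive letter.
Decoding jjcpnnza: j−8=b, j−9=a, c−10=s, p−11=e, n−12=b, n−13=a, z−14=l, a−15=l.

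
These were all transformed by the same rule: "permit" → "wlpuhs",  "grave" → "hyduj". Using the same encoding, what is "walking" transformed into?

Two steps: reverse the string, then apply a Caesar shift of +3.
On walking: reverse → gniklaw; then shift: g+3=j, n+3=q, i+3=l, k+3=n, l+3=o, a+3=d, w+3=z.

jqlnodz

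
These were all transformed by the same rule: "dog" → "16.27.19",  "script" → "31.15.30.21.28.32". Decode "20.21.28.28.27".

d is letter #4 and maps to 16: an offset of 12. Each letter is replaced by its alphabet position (a=1..z=26) + 12.
Decoding 20.21.28.28.27: 20→(20−12)÷1=8=h, 21→(21−12)÷1=9=i, 28→(28−12)÷1=16=p, 28→(28−12)÷1=16=p, 27→(27−12)÷1=15=o.

hippo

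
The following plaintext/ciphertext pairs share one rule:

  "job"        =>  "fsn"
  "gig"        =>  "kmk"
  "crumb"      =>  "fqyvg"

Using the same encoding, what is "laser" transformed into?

viwep

The output letters match the input read backwards, each shifted +4: job reversed is boj. Read the word backwards and shift each letter +4.
On laser: reverse → resal; then shift: r+4=v, e+4=i, s+4=w, a+4=e, l+4=p.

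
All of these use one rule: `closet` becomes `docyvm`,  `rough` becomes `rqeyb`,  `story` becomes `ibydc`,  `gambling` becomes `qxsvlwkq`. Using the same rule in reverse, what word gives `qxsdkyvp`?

The output letters match the input read backwards, each shifted +10: closet reversed is tesolc. Two steps: reverse the string, then apply a Caesar shift of +10.
Reversing it on qxsdkyvp: shift back: q−10=g, x−10=n, s−10=i, d−10=t, k−10=a, y−10=o, v−10=l, p−10=f → gnitaolf; then reverse → floating.

floating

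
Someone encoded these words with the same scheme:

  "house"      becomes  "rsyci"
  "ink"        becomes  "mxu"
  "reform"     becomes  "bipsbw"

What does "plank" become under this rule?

zvexu

The shift depends on letter class: consonant h→r is +10, but vowel o→s is +4. Two shifts are in play — +4 for a/e/i/o/u, +10 for every other letter.
For plank: p(cons)+10=z, l(cons)+10=v, a(vowel)+4=e, n(cons)+10=x, k(cons)+10=u.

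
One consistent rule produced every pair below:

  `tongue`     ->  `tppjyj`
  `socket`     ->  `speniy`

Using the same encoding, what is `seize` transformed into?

The shift increases by 1 at each position, starting from +0: 0, 1, 2, ….
On seize: s+0=s, e+1=f, i+2=k, z+3=c, e+4=i.

sfkci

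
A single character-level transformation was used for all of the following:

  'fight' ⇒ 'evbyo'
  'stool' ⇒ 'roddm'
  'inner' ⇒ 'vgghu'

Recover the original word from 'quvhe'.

brief

f(5)→e(4) and i(8)→v(21) fit y≡23x+19 (mod 26); the inverse of 23 mod 26 is 17. This is an affine cipher: with a=0,…,z=25, each position x becomes (23x+19) mod 26.
Decoding quvhe: q(16)→17·(16−19)≡1=b; u(20)→17·(20−19)≡17=r; v(21)→17·(21−19)≡8=i; h(7)→17·(7−19)≡4=e; e(4)→17·(4−19)≡5=f (all mod 26).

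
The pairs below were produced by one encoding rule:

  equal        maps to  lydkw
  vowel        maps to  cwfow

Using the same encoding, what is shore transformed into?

In equal: e→l is +7, q→y is +8, u→d is +9, a→k is +10 — the shift increases by 1 each position. Each letter shifts forward by (position + 7), i.e. 7, 8, 9, … — the shift grows by one for each successive letter.
Applying it to shore: s+7=z, h+8=p, o+9=x, r+10=b, e+11=p.

zpxbp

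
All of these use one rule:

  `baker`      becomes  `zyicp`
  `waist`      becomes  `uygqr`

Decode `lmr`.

not

Compare letters: b→z is +24, a→y is +24, k→i is +24 — a constant shift. This is a Caesar cipher with shift 24.
Decoding lmr: l−24=n, m−24=o, r−24=t.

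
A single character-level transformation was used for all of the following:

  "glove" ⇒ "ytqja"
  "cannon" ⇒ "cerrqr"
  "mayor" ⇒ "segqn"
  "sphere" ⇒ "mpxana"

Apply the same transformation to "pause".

pekma

g(6)→y(24) and l(11)→t(19) fit y≡25x+4 (mod 26); the inverse of 25 mod 26 is 25. Treating letters as 0–25, the rule is x ↦ 25x + 4 (mod 26).
On pause: p(15)→25·15+4≡15=p; a(0)→25·0+4≡4=e; u(20)→25·20+4≡10=k; s(18)→25·18+4≡12=m; e(4)→25·4+4≡0=a (all mod 26).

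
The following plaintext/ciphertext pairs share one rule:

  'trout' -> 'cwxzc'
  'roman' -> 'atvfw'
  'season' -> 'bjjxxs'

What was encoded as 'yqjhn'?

Shifts by position in trout: pos 0: t→c (+9), pos 1: r→w (+5), pos 2: o→x (+9), pos 3: u→z (+5) — repeating every 2. A repeating key of period 2 is used — shifts +9, +5 over and over.
Undoing it on yqjhn: y−9=p, q−5=l, j−9=a, h−5=c, n−9=e.

place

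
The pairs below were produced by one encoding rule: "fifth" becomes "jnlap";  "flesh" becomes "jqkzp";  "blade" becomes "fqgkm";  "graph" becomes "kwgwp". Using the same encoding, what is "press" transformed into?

In fifth: f→j is +4, i→n is +5, f→l is +6, t→a is +7 — the shift increases by 1 each position. Each letter shifts forward by (position + 4), i.e. 4, 5, 6, … — the shift grows by one for each successive letter.
Applying it to press: p+4=t, r+5=w, e+6=k, s+7=z, s+8=a.

twkza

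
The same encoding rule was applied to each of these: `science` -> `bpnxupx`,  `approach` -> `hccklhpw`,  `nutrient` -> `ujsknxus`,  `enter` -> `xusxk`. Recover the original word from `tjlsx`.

s(18)→b(1) and c(2)→p(15) fit y≡17x+7 (mod 26); the inverse of 17 mod 26 is 23. Treating letters as 0–25, the rule is x ↦ 17x + 7 (mod 26).
Reversing it on tjlsx: t(19)→23·(19−7)≡16=q; j(9)→23·(9−7)≡20=u; l(11)→23·(11−7)≡14=o; s(18)→23·(18−7)≡19=t; x(23)→23·(23−7)≡4=e (all mod 26).

quote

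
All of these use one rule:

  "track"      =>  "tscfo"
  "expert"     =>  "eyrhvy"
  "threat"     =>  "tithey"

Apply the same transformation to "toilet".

tpkoiy

Letter i (0-indexed) is shifted by i+0, so successive shifts are 0, 1, 2, ….
On toilet: t+0=t, o+1=p, i+2=k, l+3=o, e+4=i, t+5=y.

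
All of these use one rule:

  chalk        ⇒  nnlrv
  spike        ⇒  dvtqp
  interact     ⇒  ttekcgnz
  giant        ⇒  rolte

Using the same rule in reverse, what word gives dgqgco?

safari

Shifts by position in chalk: pos 0: c→n (+11), pos 1: h→n (+6), pos 2: a→l (+11), pos 3: l→r (+6) — repeating every 2. The shifts repeat in a cycle of length 2: positions 0,1,… shift by +11, +6, then the pattern repeats.
Decoding dgqgco: d−11=s, g−6=a, q−11=f, g−6=a, c−11=r, o−6=i.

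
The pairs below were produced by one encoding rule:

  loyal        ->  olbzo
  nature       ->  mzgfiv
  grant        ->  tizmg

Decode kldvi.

Each letter is replaced by its mirror in the alphabet: a↔z, b↔y, c↔x, and so on (the Atbash cipher).
Decoding kldvi: k↔p, l↔o, d↔w, v↔e, i↔r.

power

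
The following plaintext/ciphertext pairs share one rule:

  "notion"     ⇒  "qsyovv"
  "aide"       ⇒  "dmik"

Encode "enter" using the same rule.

In notion: n→q is +3, o→s is +4, t→y is +5, i→o is +6 — the shift increases by 1 each position. Letter i (0-indexed) is shifted by i+3, so successive shifts are 3, 4, 5, ….
For enter: e+3=h, n+4=r, t+5=y, e+6=k, r+7=y.

hryky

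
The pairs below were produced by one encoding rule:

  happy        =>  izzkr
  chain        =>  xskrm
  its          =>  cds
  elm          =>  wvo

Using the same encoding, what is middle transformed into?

The output letters match the input read backwards, each shifted +10: happy reversed is yppah. Read the word backwards and shift each letter +10.
Applying it to middle: reverse → elddim; then shift: e+10=o, l+10=v, d+10=n, d+10=n, i+10=s, m+10=w.

ovnnsw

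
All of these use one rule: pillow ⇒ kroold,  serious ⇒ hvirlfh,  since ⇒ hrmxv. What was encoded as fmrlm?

Each pair mirrors across the alphabet (p↔k, i↔r, l↔o): positions sum to 25. Each letter is replaced by its mirror in the alphabet: a↔z, b↔y, c↔x, and so on (the Atbash cipher).
Reversing it on fmrlm: f↔u, m↔n, r↔i, l↔o, m↔n.

union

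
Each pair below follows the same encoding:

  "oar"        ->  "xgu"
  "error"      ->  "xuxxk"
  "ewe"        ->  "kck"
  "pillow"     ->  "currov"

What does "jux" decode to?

rod

Two steps: reverse the string, then apply a Caesar shift of +6.
Undoing it on jux: shift back: j−6=d, u−6=o, x−6=r → dor; then reverse → rod.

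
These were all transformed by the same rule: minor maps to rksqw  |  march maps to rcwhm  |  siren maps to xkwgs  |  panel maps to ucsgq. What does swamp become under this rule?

xbcru

The shift depends on letter class: consonant m→r is +5, but vowel i→k is +2. The rule splits by letter class: vowels +2, consonants +5.
On swamp: s(cons)+5=x, w(cons)+5=b, a(vowel)+2=c, m(cons)+5=r, p(cons)+5=u.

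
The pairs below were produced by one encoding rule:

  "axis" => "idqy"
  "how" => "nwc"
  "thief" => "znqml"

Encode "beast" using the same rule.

hmiyz

The shift depends on letter class: consonant x→d is +6, but vowel a→i is +8. Vowels shift forward by 8 and consonants shift forward by 6.
Applying it to beast: b(cons)+6=h, e(vowel)+8=m, a(vowel)+8=i, s(cons)+6=y, t(cons)+6=z.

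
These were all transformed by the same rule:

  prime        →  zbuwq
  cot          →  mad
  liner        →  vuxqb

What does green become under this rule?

The shift depends on letter class: consonant p→z is +10, but vowel i→u is +12. Two shifts are in play — +12 for a/e/i/o/u, +10 for every other letter.
For green: g(cons)+10=q, r(cons)+10=b, e(vowel)+12=q, e(vowel)+12=q, n(cons)+10=x.

qbqqx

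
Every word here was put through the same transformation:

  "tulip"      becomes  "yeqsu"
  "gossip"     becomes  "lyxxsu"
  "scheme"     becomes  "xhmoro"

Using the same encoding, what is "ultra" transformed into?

The shift depends on letter class: consonant t→y is +5, but vowel u→e is +10. Two shifts are in play — +10 for a/e/i/o/u, +5 for every other letter.
Applying it to ultra: u(vowel)+10=e, l(cons)+5=q, t(cons)+5=y, r(cons)+5=w, a(vowel)+10=k.

eqywk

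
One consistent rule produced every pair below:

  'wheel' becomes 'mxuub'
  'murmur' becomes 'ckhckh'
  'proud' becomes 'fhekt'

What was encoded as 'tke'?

Compare letters: w→m is +16, h→x is +16, e→u is +16 — a constant shift. Every letter moves 16 places later in the alphabet, wrapping around z→a.
Decoding tke: t−16=d, k−16=u, e−16=o.

duo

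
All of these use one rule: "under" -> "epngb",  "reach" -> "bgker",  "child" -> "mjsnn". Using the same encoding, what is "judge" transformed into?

twnio

Shifts by position in under: pos 0: u→e (+10), pos 1: n→p (+2), pos 2: d→n (+10), pos 3: e→g (+2) — repeating every 2. It's a Vigenère-style cipher with numeric key [10,2]: position i shifts by key[i mod 2].
Applying it to judge: j+10=t, u+2=w, d+10=n, g+2=i, e+10=o.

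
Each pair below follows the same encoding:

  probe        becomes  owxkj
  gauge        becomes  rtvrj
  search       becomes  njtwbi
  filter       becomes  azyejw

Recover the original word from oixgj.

p(15)→o(14) and r(17)→w(22) fit y≡17x+19 (mod 26); the inverse of 17 mod 26 is 23. Treating letters as 0–25, the rule is x ↦ 17x + 19 (mod 26).
Reversing it on oixgj: o(14)→23·(14−19)≡15=p; i(8)→23·(8−19)≡7=h; x(23)→23·(23−19)≡14=o; g(6)→23·(6−19)≡13=n; j(9)→23·(9−19)≡4=e (all mod 26).

phone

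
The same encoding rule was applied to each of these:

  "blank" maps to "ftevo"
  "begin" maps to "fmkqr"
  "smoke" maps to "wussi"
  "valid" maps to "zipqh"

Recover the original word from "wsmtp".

Shifts by position in blank: pos 0: b→f (+4), pos 1: l→t (+8), pos 2: a→e (+4), pos 3: n→v (+8) — repeating every 2. It's a Vigenère-style cipher with numeric key [4,8]: position i shifts by key[i mod 2].
Decoding wsmtp: w−4=s, s−8=k, m−4=i, t−8=l, p−4=l.

skill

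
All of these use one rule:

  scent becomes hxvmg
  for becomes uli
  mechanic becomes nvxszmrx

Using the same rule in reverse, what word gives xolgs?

cloth

This is the alphabet-reversal cipher (Atbash): a becomes z, b becomes y, etc.
Reversing it on xolgs: x↔c, o↔l, l↔o, g↔t, s↔h.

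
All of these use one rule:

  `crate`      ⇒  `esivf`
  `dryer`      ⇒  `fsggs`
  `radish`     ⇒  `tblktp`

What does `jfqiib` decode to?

height

Shifts by position in crate: pos 0: c→e (+2), pos 1: r→s (+1), pos 2: a→i (+8), pos 3: t→v (+2), pos 4: e→f (+1) — repeating every 3. The shifts repeat in a cycle of length 3: positions 0,1,… shift by +2, +1, +8, then the pattern repeats.
Reversing it on jfqiib: j−2=h, f−1=e, q−8=i, i−2=g, i−1=h, b−8=t.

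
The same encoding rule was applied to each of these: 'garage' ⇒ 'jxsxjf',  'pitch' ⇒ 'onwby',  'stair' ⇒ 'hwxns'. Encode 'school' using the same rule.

hbyzzg

This is an affine cipher: with a=0,…,z=25, each position x becomes (15x+23) mod 26.
For school: s(18)→15·18+23≡7=h; c(2)→15·2+23≡1=b; h(7)→15·7+23≡24=y; o(14)→15·14+23≡25=z; o(14)→15·14+23≡25=z; l(11)→15·11+23≡6=g (all mod 26).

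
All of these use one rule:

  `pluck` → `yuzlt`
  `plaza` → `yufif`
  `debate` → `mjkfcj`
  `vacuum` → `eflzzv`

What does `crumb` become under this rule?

lazvk

The shift depends on letter class: consonant p→y is +9, but vowel u→z is +5. The rule splits by letter class: vowels +5, consonants +9.
Applying it to crumb: c(cons)+9=l, r(cons)+9=a, u(vowel)+5=z, m(cons)+9=v, b(cons)+9=k.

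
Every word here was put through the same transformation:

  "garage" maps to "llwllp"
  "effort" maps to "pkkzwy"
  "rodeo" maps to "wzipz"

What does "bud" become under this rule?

gfi

The rule splits by letter class: vowels +11, consonants +5.
On bud: b(cons)+5=g, u(vowel)+11=f, d(cons)+5=i.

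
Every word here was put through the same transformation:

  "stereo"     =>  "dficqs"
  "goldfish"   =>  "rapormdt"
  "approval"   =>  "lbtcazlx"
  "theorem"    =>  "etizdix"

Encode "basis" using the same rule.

A repeating key of period 3 is used — shifts +11, +12, +4 over and over.
On basis: b+11=m, a+12=m, s+4=w, i+11=t, s+12=e.

mmwte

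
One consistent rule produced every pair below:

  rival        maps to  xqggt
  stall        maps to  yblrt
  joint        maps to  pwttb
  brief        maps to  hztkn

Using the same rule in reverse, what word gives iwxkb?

comet

Shifts by position in rival: pos 0: r→x (+6), pos 1: i→q (+8), pos 2: v→g (+11), pos 3: a→g (+6), pos 4: l→t (+8) — repeating every 3. A repeating key of period 3 is used — shifts +6, +8, +11 over and over.
Reversing it on iwxkb: i−6=c, w−8=o, x−11=m, k−6=e, b−8=t.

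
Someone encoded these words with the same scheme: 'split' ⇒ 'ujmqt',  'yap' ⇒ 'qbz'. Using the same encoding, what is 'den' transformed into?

ofe

The output letters match the input read backwards, each shifted +1: split reversed is tilps. Read the word backwards and shift each letter +1.
Applying it to den: reverse → ned; then shift: n+1=o, e+1=f, d+1=e.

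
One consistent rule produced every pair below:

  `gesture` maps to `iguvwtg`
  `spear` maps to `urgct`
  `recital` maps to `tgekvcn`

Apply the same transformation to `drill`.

ftknn

Compare letters: g→i is +2, e→g is +2, s→u is +2 — a constant shift. Each letter is shifted forward by 2 in the alphabet (a Caesar shift of +2).
On drill: d+2=f, r+2=t, i+2=k, l+2=n, l+2=n.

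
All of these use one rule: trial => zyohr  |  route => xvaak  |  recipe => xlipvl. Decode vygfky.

Shifts by position in trial: pos 0: t→z (+6), pos 1: r→y (+7), pos 2: i→o (+6), pos 3: a→h (+7) — repeating every 2. The shifts repeat in a cycle of length 2: positions 0,1,… shift by +6, +7, then the pattern repeats.
Undoing it on vygfky: v−6=p, y−7=r, g−6=a, f−7=y, k−6=e, y−7=r.

prayer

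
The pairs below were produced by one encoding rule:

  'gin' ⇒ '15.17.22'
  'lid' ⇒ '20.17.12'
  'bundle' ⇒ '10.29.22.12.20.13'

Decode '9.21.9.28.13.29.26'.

g is letter #7 and maps to 15: an offset of 8. The number is (letter's place in the alphabet, a=1) + 8.
Reversing it on 9.21.9.28.13.29.26: 9→(9−8)÷1=1=a, 21→(21−8)÷1=13=m, 9→(9−8)÷1=1=a, 28→(28−8)÷1=20=t, 13→(13−8)÷1=5=e, 29→(29−8)÷1=21=u, 26→(26−8)÷1=18=r.

amateur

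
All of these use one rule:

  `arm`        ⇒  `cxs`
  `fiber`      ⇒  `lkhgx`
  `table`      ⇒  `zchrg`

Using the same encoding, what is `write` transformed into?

The shift depends on letter class: consonant r→x is +6, but vowel a→c is +2. The rule splits by letter class: vowels +2, consonants +6.
For write: w(cons)+6=c, r(cons)+6=x, i(vowel)+2=k, t(cons)+6=z, e(vowel)+2=g.

cxkzg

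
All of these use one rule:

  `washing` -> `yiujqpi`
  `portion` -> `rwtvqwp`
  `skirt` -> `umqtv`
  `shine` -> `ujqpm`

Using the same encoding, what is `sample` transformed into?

The shift depends on letter class: consonant w→y is +2, but vowel a→i is +8. Vowels shift forward by 8 and consonants shift forward by 2.
Applying it to sample: s(cons)+2=u, a(vowel)+8=i, m(cons)+2=o, p(cons)+2=r, l(cons)+2=n, e(vowel)+8=m.

uiornm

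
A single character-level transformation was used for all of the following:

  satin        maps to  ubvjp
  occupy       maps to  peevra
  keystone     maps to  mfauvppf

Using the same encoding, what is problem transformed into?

The shift depends on letter class: consonant s→u is +2, but vowel a→b is +1. Vowels shift forward by 1 and consonants shift forward by 2.
Applying it to problem: p(cons)+2=r, r(cons)+2=t, o(vowel)+1=p, b(cons)+2=d, l(cons)+2=n, e(vowel)+1=f, m(cons)+2=o.

rtpdnfo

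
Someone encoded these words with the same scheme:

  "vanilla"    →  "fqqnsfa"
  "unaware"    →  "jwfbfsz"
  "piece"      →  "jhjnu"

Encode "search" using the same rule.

The output letters match the input read backwards, each shifted +5: vanilla reversed is allinav. The word is reversed, then every letter is shifted forward by 5.
On search: reverse → hcraes; then shift: h+5=m, c+5=h, r+5=w, a+5=f, e+5=j, s+5=x.

mhwfjx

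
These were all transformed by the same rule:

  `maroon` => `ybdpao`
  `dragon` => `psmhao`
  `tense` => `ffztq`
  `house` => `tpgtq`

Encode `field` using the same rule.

rjqmp

It's a Vigenère-style cipher with numeric key [12,1]: position i shifts by key[i mod 2].
For field: f+12=r, i+1=j, e+12=q, l+1=m, d+12=p.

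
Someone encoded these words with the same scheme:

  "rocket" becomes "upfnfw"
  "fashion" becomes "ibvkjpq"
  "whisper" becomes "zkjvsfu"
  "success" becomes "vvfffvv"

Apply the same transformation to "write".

The shift depends on letter class: consonant r→u is +3, but vowel o→p is +1. Vowels shift forward by 1 and consonants shift forward by 3.
Applying it to write: w(cons)+3=z, r(cons)+3=u, i(vowel)+1=j, t(cons)+3=w, e(vowel)+1=f.

zujwf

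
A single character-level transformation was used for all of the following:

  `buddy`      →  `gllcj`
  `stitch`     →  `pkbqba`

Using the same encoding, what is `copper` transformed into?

zmxxwk

Read the word backwards and shift each letter +8.
Applying it to copper: reverse → reppoc; then shift: r+8=z, e+8=m, p+8=x, p+8=x, o+8=w, c+8=k.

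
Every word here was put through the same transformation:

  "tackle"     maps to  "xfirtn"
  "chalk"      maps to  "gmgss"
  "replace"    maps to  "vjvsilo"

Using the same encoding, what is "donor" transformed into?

Letter i (0-indexed) is shifted by i+4, so successive shifts are 4, 5, 6, ….
Applying it to donor: d+4=h, o+5=t, n+6=t, o+7=v, r+8=z.

httvz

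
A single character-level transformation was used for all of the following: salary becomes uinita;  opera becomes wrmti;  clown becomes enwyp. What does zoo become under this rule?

The shift depends on letter class: consonant s→u is +2, but vowel a→i is +8. The rule splits by letter class: vowels +8, consonants +2.
For zoo: z(cons)+2=b, o(vowel)+8=w, o(vowel)+8=w.

bww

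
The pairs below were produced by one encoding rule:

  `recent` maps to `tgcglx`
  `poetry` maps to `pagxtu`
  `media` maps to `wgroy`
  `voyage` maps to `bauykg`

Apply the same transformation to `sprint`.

r(17)→t(19) and e(4)→g(6) fit y≡15x+24 (mod 26); the inverse of 15 mod 26 is 7. Each letter's alphabet position (a=0..z=25) is mapped through 15·x+24 mod 26 — an affine cipher.
Applying it to sprint: s(18)→15·18+24≡8=i; p(15)→15·15+24≡15=p; r(17)→15·17+24≡19=t; i(8)→15·8+24≡14=o; n(13)→15·13+24≡11=l; t(19)→15·19+24≡23=x (all mod 26).

iptolx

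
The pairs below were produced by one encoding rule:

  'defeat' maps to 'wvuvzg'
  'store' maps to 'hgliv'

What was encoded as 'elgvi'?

Each pair mirrors across the alphabet (d↔w, e↔v, f↔u): positions sum to 25. Letters are reflected about the middle of the alphabet (position → 25−position): Atbash.
Decoding elgvi: e↔v, l↔o, g↔t, v↔e, i↔r.

voter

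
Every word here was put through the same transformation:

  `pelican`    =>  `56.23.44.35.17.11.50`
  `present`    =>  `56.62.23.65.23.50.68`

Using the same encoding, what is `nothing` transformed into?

50.53.68.32.35.50.29

p(#16)→56 and e(#5)→23: differences scale by 3, so n = 3·pos + 8. With a=1..z=26, the number is 3·pos + 8.
On nothing: n=14→50, o=15→53, t=20→68, h=8→32, i=9→35, n=14→50, g=7→29.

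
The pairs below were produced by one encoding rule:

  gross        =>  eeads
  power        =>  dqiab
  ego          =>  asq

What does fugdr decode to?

The word is reversed, then every letter is shifted forward by 12.
Undoing it on fugdr: shift back: f−12=t, u−12=i, g−12=u, d−12=r, r−12=f → tiurf; then reverse → fruit.

fruit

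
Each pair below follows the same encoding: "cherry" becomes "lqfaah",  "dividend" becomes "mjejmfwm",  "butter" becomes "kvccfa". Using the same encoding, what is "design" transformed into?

Two shifts are in play — +1 for a/e/i/o/u, +9 for every other letter.
On design: d(cons)+9=m, e(vowel)+1=f, s(cons)+9=b, i(vowel)+1=j, g(cons)+9=p, n(cons)+9=w.

mfbjpw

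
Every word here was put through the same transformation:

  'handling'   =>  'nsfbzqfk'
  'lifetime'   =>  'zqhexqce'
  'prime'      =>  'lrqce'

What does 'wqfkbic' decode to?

h(7)→n(13) and a(0)→s(18) fit y≡3x+18 (mod 26); the inverse of 3 mod 26 is 9. Each letter's alphabet position (a=0..z=25) is mapped through 3·x+18 mod 26 — an affine cipher.
Undoing it on wqfkbic: w(22)→9·(22−18)≡10=k; q(16)→9·(16−18)≡8=i; f(5)→9·(5−18)≡13=n; k(10)→9·(10−18)≡6=g; b(1)→9·(1−18)≡3=d; i(8)→9·(8−18)≡14=o; c(2)→9·(2−18)≡12=m (all mod 26).

kingdom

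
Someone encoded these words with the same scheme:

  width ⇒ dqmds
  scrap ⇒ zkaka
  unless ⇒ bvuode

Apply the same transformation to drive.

kzrfp

Letter i (0-indexed) is shifted by i+7, so successive shifts are 7, 8, 9, ….
For drive: d+7=k, r+8=z, i+9=r, v+10=f, e+11=p.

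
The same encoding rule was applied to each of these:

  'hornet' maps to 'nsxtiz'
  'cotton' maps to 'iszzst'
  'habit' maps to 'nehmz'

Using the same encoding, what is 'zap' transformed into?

fev

The shift depends on letter class: consonant h→n is +6, but vowel o→s is +4. Vowels shift forward by 4 and consonants shift forward by 6.
For zap: z(cons)+6=f, a(vowel)+4=e, p(cons)+6=v.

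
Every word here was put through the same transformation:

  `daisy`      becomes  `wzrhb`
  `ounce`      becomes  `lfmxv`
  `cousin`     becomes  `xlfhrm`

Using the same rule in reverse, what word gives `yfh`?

bus

Each pair mirrors across the alphabet (d↔w, a↔z, i↔r): positions sum to 25. This is the alphabet-reversal cipher (Atbash): a becomes z, b becomes y, etc.
Decoding yfh: y↔b, f↔u, h↔s.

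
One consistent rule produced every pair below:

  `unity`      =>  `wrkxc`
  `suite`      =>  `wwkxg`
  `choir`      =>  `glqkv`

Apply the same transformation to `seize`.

wgkdg

The shift depends on letter class: consonant n→r is +4, but vowel u→w is +2. The rule splits by letter class: vowels +2, consonants +4.
On seize: s(cons)+4=w, e(vowel)+2=g, i(vowel)+2=k, z(cons)+4=d, e(vowel)+2=g.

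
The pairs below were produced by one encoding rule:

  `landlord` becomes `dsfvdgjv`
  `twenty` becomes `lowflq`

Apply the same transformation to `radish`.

Compare letters: l→d is +18, a→s is +18, n→f is +18 — a constant shift. Each letter is shifted forward by 18 in the alphabet (a Caesar shift of +18).
On radish: r+18=j, a+18=s, d+18=v, i+18=a, s+18=k, h+18=z.

jsvakz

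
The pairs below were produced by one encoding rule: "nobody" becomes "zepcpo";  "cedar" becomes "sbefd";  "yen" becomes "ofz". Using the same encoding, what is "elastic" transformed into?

The output letters match the input read backwards, each shifted +1: nobody reversed is ydobon. Two steps: reverse the string, then apply a Caesar shift of +1.
Applying it to elastic: reverse → citsale; then shift: c+1=d, i+1=j, t+1=u, s+1=t, a+1=b, l+1=m, e+1=f.

djutbmf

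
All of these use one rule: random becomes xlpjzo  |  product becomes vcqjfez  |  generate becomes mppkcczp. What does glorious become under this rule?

The shifts repeat in a cycle of length 3: positions 0,1,… shift by +6, +11, +2, then the pattern repeats.
Applying it to glorious: g+6=m, l+11=w, o+2=q, r+6=x, i+11=t, o+2=q, u+6=a, s+11=d.

mwqxtqad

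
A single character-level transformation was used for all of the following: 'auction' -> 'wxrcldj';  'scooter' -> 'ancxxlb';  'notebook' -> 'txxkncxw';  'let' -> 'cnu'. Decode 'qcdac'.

The output letters match the input read backwards, each shifted +9: auction reversed is noitcua. The word is reversed, then every letter is shifted forward by 9.
Reversing it on qcdac: shift back: q−9=h, c−9=t, d−9=u, a−9=r, c−9=t → hturt; then reverse → truth.

truth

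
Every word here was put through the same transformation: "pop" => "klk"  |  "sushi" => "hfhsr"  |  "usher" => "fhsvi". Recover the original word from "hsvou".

shelf

Each pair mirrors across the alphabet (p↔k, o↔l, p↔k): positions sum to 25. This is the alphabet-reversal cipher (Atbash): a becomes z, b becomes y, etc.
Decoding hsvou: h↔s, s↔h, v↔e, o↔l, u↔f.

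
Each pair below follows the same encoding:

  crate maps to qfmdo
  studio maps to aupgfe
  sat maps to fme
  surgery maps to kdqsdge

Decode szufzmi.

wanting

The output letters match the input read backwards, each shifted +12: crate reversed is etarc. Two steps: reverse the string, then apply a Caesar shift of +12.
Decoding szufzmi: shift back: s−12=g, z−12=n, u−12=i, f−12=t, z−12=n, m−12=a, i−12=w → gnitnaw; then reverse → wanting.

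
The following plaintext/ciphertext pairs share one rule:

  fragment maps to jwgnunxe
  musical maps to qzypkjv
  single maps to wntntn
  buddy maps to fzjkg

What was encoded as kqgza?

glass

In fragment: f→j is +4, r→w is +5, a→g is +6, g→n is +7 — the shift increases by 1 each position. The shift increases by 1 at each position, starting from +4: 4, 5, 6, ….
Decoding kqgza: k−4=g, q−5=l, g−6=a, z−7=s, a−8=s.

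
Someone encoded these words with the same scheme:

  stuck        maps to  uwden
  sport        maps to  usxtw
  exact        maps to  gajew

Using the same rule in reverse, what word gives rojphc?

It's a Vigenère-style cipher with numeric key [2,3,9]: position i shifts by key[i mod 3].
Reversing it on rojphc: r−2=p, o−3=l, j−9=a, p−2=n, h−3=e, c−9=t.

planet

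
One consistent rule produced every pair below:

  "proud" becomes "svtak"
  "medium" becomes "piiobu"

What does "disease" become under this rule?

gmxkhan

In proud: p→s is +3, r→v is +4, o→t is +5, u→a is +6 — the shift increases by 1 each position. The shift increases by 1 at each position, starting from +3: 3, 4, 5, ….
On disease: d+3=g, i+4=m, s+5=x, e+6=k, a+7=h, s+8=a, e+9=n.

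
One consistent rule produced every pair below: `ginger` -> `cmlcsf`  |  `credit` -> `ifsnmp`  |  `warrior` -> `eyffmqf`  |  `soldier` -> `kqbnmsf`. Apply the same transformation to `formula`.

xqfguby

g(6)→c(2) and i(8)→m(12) fit y≡5x+24 (mod 26); the inverse of 5 mod 26 is 21. Each letter's alphabet position (a=0..z=25) is mapped through 5·x+24 mod 26 — an affine cipher.
On formula: f(5)→5·5+24≡23=x; o(14)→5·14+24≡16=q; r(17)→5·17+24≡5=f; m(12)→5·12+24≡6=g; u(20)→5·20+24≡20=u; l(11)→5·11+24≡1=b; a(0)→5·0+24≡24=y (all mod 26).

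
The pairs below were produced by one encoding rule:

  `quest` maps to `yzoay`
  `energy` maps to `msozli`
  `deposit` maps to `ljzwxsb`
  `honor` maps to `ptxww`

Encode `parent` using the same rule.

xfbmsd

Shifts by position in quest: pos 0: q→y (+8), pos 1: u→z (+5), pos 2: e→o (+10), pos 3: s→a (+8), pos 4: t→y (+5) — repeating every 3. It's a Vigenère-style cipher with numeric key [8,5,10]: position i shifts by key[i mod 3].
On parent: p+8=x, a+5=f, r+10=b, e+8=m, n+5=s, t+10=d.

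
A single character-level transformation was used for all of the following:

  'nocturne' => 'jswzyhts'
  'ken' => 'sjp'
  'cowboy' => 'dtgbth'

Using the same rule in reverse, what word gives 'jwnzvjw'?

require

The output letters match the input read backwards, each shifted +5: nocturne reversed is enrutcon. Two steps: reverse the string, then apply a Caesar shift of +5.
Reversing it on jwnzvjw: shift back: j−5=e, w−5=r, n−5=i, z−5=u, v−5=q, j−5=e, w−5=r → eriuqer; then reverse → require.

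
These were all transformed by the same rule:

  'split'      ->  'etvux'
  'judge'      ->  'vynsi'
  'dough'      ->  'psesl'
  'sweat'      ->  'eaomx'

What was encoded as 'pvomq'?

Shifts by position in split: pos 0: s→e (+12), pos 1: p→t (+4), pos 2: l→v (+10), pos 3: i→u (+12), pos 4: t→x (+4) — repeating every 3. It's a Vigenère-style cipher with numeric key [12,4,10]: position i shifts by key[i mod 3].
Decoding pvomq: p−12=d, v−4=r, o−10=e, m−12=a, q−4=m.

dream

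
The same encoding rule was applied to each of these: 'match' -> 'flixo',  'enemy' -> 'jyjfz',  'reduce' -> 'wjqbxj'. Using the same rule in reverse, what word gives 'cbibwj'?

future

Treating letters as 0–25, the rule is x ↦ 19x + 11 (mod 26).
Reversing it on cbibwj: c(2)→11·(2−11)≡5=f; b(1)→11·(1−11)≡20=u; i(8)→11·(8−11)≡19=t; b(1)→11·(1−11)≡20=u; w(22)→11·(22−11)≡17=r; j(9)→11·(9−11)≡4=e (all mod 26).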